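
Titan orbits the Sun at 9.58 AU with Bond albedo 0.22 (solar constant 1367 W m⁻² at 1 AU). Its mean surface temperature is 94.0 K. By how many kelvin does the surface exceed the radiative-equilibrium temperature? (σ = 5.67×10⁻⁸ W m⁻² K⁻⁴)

ΔT ≈ 9.4 K

S = 1367/9.58² = 14.89 W m⁻².
T_eq = [S(1−A)/(4σ)]^(1/4) = [14.89×0.78/(4×5.67×10⁻⁸)]^(1/4) = 84.6 K.
ΔT = T_surf − T_eq = 94 − 84.6.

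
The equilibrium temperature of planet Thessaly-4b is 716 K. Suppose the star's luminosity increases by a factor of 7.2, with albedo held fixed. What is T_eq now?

T_eq ≈ 1170 K

T_eq ∝ L^(1/4) · d^(−1/2).
T′ = 716 × 7.2^(1/4) = 1170 K.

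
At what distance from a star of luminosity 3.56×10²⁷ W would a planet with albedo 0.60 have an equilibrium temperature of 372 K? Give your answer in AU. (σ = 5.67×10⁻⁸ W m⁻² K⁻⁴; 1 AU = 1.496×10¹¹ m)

From T_eq⁴ = L(1−A)/(16πσd²): d = √[L(1−A)/(16πσT_eq⁴)].
d = √[3.56×10²⁷ × 0.40 / (16π × 5.67×10⁻⁸ × (372)⁴)] = 1.62×10¹¹ m = 1.08 AU.

d ≈ 1.08 AU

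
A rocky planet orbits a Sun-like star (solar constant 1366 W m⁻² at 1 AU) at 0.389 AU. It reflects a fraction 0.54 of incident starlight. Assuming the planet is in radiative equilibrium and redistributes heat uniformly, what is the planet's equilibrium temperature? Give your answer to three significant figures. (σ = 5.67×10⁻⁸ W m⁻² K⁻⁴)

T_eq ≈ 368 K

Flux at 0.389 AU: S = 1366/0.389² = 9030 W m⁻².
Energy balance: absorbed = emitted ⇒ πR²·S(1−A) = 4πR²·σT_eq⁴, so T_eq⁴ = S(1−A)/(4σ).
T_eq = [9030 × 0.46 / (4 × 5.67×10⁻⁸)]^(1/4) = (1.83×10¹⁰)^(1/4) = 368 K.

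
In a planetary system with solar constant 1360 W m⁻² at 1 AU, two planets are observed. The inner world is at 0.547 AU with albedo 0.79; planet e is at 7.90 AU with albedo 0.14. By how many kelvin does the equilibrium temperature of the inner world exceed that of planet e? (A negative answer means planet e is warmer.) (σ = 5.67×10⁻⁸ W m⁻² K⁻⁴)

ΔT ≈ 159.4 K

T_eq = [S₀(1−A)/(4σd²)]^(1/4), so T ∝ (1−A)^(1/4) / √d.
T₁ = [1360×0.21/(4×5.67×10⁻⁸×0.547²)]^(1/4) = 254.70 K.
T₂ = [1360×0.86/(4×5.67×10⁻⁸×7.90²)]^(1/4) = 95.34 K.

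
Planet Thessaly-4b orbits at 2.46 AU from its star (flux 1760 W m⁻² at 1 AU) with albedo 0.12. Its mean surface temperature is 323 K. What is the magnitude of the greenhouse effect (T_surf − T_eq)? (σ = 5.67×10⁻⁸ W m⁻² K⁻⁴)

ΔT ≈ 139.7 K

S = 1760/2.46² = 290.8 W m⁻².
T_eq = [S(1−A)/(4σ)]^(1/4) = [290.8×0.88/(4×5.67×10⁻⁸)]^(1/4) = 183.3 K.
ΔT = T_surf − T_eq = 323 − 183.3.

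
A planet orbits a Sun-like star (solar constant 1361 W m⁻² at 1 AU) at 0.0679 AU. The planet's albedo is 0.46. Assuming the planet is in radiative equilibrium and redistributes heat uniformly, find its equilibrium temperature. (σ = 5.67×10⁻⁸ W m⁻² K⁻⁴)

Flux at 0.0679 AU: S = 1361/0.0679² = 2.95×10⁵ W m⁻².
Energy balance: absorbed = emitted ⇒ πR²·S(1−A) = 4πR²·σT_eq⁴, so T_eq⁴ = S(1−A)/(4σ).
T_eq = [2.95×10⁵ × 0.54 / (4 × 5.67×10⁻⁸)]^(1/4) = (7.03×10¹¹)^(1/4) = 916 K.

T_eq ≈ 916 K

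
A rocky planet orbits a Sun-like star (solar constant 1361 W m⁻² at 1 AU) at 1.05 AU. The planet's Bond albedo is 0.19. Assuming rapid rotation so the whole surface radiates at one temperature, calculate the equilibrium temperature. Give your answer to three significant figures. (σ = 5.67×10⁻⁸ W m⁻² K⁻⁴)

Flux at 1.05 AU: S = 1361/1.05² = 1230 W m⁻².
Energy balance: absorbed = emitted ⇒ πR²·S(1−A) = 4πR²·σT_eq⁴, so T_eq⁴ = S(1−A)/(4σ).
T_eq = [1230 × 0.81 / (4 × 5.67×10⁻⁸)]^(1/4) = (4.41×10⁹)^(1/4) = 258 K.

T_eq ≈ 258 K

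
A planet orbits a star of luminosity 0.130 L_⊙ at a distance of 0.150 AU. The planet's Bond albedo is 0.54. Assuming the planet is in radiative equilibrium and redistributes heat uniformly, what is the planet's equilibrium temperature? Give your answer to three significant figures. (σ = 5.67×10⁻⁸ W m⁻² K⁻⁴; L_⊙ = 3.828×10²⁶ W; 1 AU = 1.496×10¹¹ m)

T_eq ≈ 355 K

d = 0.150 AU = 2.24×10¹⁰ m.
L = 0.130 × 3.828×10²⁶ = 4.98×10²⁵ W.
Flux: S = L/(4πd²) = 4.98×10²⁵/(4π×(2.24×10¹⁰)²) = 7860 W m⁻².
Energy balance: absorbed = emitted ⇒ πR²·S(1−A) = 4πR²·σT_eq⁴, so T_eq⁴ = S(1−A)/(4σ).
T_eq = [7860 × 0.46 / (4 × 5.67×10⁻⁸)]^(1/4) = (1.60×10¹⁰)^(1/4) = 355 K.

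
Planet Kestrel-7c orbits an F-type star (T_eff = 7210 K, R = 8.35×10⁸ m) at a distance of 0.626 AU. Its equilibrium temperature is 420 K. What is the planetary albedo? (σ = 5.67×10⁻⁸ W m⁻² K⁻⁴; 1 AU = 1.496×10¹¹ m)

d = 0.626 AU = 9.36×10¹⁰ m.
L = 4πR_⋆²σT_⋆⁴ = 4π(8.35×10⁸)² × 5.67×10⁻⁸ × (7210)⁴ = 1.34×10²⁷ W.
S = L/(4πd²) = 1.22×10⁴ W m⁻².
From T_eq⁴ = S(1−A)/(4σ): 1−A = 4σT_eq⁴/S.
1−A = 4 × 5.67×10⁻⁸ × (420)⁴ / 1.22×10⁴ = 0.579.

A ≈ 0.42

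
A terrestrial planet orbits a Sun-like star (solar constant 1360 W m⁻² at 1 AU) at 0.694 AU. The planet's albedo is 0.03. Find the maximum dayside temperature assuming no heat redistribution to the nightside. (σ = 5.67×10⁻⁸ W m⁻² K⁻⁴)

T_ss ≈ 469 K

Flux at 0.694 AU: S = 1360/0.694² = 2820 W m⁻².
With no redistribution each surface element balances locally: S(1−A) = σT⁴.
T = [2820 × 0.97 / 5.67×10⁻⁸]^(1/4) = (4.83×10¹⁰)^(1/4) = 469 K.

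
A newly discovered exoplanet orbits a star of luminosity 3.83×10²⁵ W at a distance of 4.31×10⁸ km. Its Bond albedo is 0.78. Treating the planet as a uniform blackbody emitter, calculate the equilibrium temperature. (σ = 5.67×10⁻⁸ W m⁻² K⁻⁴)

d = 4.31×10⁸ km = 4.31×10¹¹ m.
Flux: S = L/(4πd²) = 3.83×10²⁵/(4π×(4.31×10¹¹)²) = 16.4 W m⁻².
Energy balance: absorbed = emitted ⇒ πR²·S(1−A) = 4πR²·σT_eq⁴, so T_eq⁴ = S(1−A)/(4σ).
T_eq = [16.4 × 0.22 / (4 × 5.67×10⁻⁸)]^(1/4) = (1.59×10⁷)^(1/4) = 63.2 K.

T_eq ≈ 63.2 K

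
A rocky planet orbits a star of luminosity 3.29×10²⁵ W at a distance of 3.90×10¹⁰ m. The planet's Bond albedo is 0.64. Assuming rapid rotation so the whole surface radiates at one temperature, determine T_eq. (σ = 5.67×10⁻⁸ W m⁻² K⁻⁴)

T_eq ≈ 229 K

Flux: S = L/(4πd²) = 3.29×10²⁵/(4π×(3.90×10¹⁰)²) = 1720 W m⁻².
Energy balance: absorbed = emitted ⇒ πR²·S(1−A) = 4πR²·σT_eq⁴, so T_eq⁴ = S(1−A)/(4σ).
T_eq = [1720 × 0.36 / (4 × 5.67×10⁻⁸)]^(1/4) = (2.73×10⁹)^(1/4) = 229 K.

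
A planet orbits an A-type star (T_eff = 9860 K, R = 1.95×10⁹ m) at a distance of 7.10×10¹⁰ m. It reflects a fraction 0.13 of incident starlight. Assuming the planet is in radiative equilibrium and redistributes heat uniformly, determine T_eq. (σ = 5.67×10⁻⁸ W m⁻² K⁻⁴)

L = 4πR_⋆²σT_⋆⁴ = 4π(1.95×10⁹)² × 5.67×10⁻⁸ × (9860)⁴ = 2.56×10²⁸ W.
S = L/(4πd²) = 4.04×10⁵ W m⁻².
Energy balance: absorbed = emitted ⇒ πR²·S(1−A) = 4πR²·σT_eq⁴, so T_eq⁴ = S(1−A)/(4σ).
T_eq = [4.04×10⁵ × 0.87 / (4 × 5.67×10⁻⁸)]^(1/4) = (1.55×10¹²)^(1/4) = 1120 K.

T_eq ≈ 1120 K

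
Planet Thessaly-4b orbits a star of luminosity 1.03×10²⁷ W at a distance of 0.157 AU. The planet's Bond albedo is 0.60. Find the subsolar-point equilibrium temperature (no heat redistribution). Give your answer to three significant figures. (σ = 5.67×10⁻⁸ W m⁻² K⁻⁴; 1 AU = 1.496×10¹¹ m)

T_ss ≈ 1010 K

d = 0.157 AU = 2.35×10¹⁰ m.
Flux: S = L/(4πd²) = 1.03×10²⁷/(4π×(2.35×10¹⁰)²) = 1.49×10⁵ W m⁻².
At the subsolar point the surface absorbs S(1−A) and emits σT⁴ per unit area — no factor of 4, since only the local patch is in balance.
T = [1.49×10⁵ × 0.40 / 5.67×10⁻⁸]^(1/4) = (1.05×10¹²)^(1/4) = 1010 K.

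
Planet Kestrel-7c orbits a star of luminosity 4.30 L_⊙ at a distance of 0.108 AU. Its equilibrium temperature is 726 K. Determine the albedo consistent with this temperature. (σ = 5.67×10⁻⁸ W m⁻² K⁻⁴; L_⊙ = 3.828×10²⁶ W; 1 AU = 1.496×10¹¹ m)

d = 0.108 AU = 1.62×10¹⁰ m.
L = 4.30 × 3.828×10²⁶ = 1.65×10²⁷ W.
Flux: S = L/(4πd²) = 1.65×10²⁷/(4π×(1.62×10¹⁰)²) = 5.02×10⁵ W m⁻².
From T_eq⁴ = S(1−A)/(4σ): 1−A = 4σT_eq⁴/S.
1−A = 4 × 5.67×10⁻⁸ × (726)⁴ / 5.02×10⁵ = 0.126.

A ≈ 0.87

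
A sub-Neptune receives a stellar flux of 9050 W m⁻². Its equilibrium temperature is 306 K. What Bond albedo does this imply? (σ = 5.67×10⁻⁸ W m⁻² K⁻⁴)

A ≈ 0.78

From T_eq⁴ = S(1−A)/(4σ): 1−A = 4σT_eq⁴/S.
1−A = 4 × 5.67×10⁻⁸ × (306)⁴ / 9050 = 0.220.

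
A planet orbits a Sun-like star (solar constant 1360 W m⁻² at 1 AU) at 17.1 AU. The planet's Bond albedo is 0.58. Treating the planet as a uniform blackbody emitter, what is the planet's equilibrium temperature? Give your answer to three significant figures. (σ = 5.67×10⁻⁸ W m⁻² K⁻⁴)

Flux at 17.1 AU: S = 1360/17.1² = 4.65 W m⁻².
Energy balance: absorbed = emitted ⇒ πR²·S(1−A) = 4πR²·σT_eq⁴, so T_eq⁴ = S(1−A)/(4σ).
T_eq = [4.65 × 0.42 / (4 × 5.67×10⁻⁸)]^(1/4) = (8.61×10⁶)^(1/4) = 54.2 K.

T_eq ≈ 54.2 K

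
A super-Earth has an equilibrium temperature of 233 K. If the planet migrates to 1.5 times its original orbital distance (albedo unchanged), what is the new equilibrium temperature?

T_eq ≈ 190 K

T_eq ∝ L^(1/4) · d^(−1/2).
T′ = 233 / 1.5^(1/2) = 190 K.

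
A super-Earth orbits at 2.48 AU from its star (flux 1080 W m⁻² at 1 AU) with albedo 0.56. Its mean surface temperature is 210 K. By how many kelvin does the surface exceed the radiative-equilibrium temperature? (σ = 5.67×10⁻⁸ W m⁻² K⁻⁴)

ΔT ≈ 74.1 K

S = 1080/2.48² = 175.6 W m⁻².
T_eq = [S(1−A)/(4σ)]^(1/4) = [175.6×0.44/(4×5.67×10⁻⁸)]^(1/4) = 135.9 K.
ΔT = T_surf − T_eq = 210 − 135.9.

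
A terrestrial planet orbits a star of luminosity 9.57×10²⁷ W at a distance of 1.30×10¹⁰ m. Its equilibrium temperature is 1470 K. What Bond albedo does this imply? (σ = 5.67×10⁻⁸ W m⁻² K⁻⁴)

A ≈ 0.76

Flux: S = L/(4πd²) = 9.57×10²⁷/(4π×(1.30×10¹⁰)²) = 4.51×10⁶ W m⁻².
From T_eq⁴ = S(1−A)/(4σ): 1−A = 4σT_eq⁴/S.
1−A = 4 × 5.67×10⁻⁸ × (1470)⁴ / 4.51×10⁶ = 0.235.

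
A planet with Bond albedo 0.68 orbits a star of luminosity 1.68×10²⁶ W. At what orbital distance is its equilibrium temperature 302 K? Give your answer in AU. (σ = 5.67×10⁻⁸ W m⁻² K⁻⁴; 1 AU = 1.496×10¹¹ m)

d ≈ 0.318 AU

From T_eq⁴ = L(1−A)/(16πσd²): d = √[L(1−A)/(16πσT_eq⁴)].
d = √[1.68×10²⁶ × 0.32 / (16π × 5.67×10⁻⁸ × (302)⁴)] = 4.76×10¹⁰ m = 0.318 AU.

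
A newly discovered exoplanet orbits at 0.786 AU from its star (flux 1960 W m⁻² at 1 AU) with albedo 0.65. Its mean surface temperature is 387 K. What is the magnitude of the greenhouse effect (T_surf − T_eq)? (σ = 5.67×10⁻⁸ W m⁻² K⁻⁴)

ΔT ≈ 122.5 K

S = 1960/0.786² = 3173 W m⁻².
T_eq = [S(1−A)/(4σ)]^(1/4) = [3173×0.35/(4×5.67×10⁻⁸)]^(1/4) = 264.5 K.
ΔT = T_surf − T_eq = 387 − 264.5.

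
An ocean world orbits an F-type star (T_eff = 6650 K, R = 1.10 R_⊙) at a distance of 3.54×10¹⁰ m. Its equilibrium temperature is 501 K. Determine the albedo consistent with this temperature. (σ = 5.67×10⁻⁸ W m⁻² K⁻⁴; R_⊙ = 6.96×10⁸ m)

R_⋆ = 1.10 × 6.96×10⁸ = 7.66×10⁸ m.
L = 4πR_⋆²σT_⋆⁴ = 4π(7.66×10⁸)² × 5.67×10⁻⁸ × (6650)⁴ = 8.17×10²⁶ W.
S = L/(4πd²) = 5.19×10⁴ W m⁻².
From T_eq⁴ = S(1−A)/(4σ): 1−A = 4σT_eq⁴/S.
1−A = 4 × 5.67×10⁻⁸ × (501)⁴ / 5.19×10⁴ = 0.276.

A ≈ 0.72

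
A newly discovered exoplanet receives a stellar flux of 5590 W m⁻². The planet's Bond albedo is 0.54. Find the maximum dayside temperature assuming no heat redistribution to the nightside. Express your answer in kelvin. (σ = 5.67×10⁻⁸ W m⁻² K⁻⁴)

With no redistribution each surface element balances locally: S(1−A) = σT⁴.
T = [5590 × 0.46 / 5.67×10⁻⁸]^(1/4) = (4.54×10¹⁰)^(1/4) = 461 K.

T_ss ≈ 461 K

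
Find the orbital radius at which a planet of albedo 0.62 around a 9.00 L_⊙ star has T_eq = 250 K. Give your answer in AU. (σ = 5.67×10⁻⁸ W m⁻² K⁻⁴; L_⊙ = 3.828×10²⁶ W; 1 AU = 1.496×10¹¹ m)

d ≈ 2.29 AU

L = 9.00 × 3.828×10²⁶ = 3.45×10²⁷ W.
From T_eq⁴ = L(1−A)/(16πσd²): d = √[L(1−A)/(16πσT_eq⁴)].
d = √[3.45×10²⁷ × 0.38 / (16π × 5.67×10⁻⁸ × (250)⁴)] = 3.43×10¹¹ m = 2.29 AU.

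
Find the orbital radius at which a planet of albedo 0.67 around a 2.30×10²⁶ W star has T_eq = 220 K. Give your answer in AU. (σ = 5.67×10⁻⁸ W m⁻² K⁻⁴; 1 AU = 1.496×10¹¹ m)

From T_eq⁴ = L(1−A)/(16πσd²): d = √[L(1−A)/(16πσT_eq⁴)].
d = √[2.30×10²⁶ × 0.33 / (16π × 5.67×10⁻⁸ × (220)⁴)] = 1.07×10¹¹ m = 0.713 AU.

d ≈ 0.713 AU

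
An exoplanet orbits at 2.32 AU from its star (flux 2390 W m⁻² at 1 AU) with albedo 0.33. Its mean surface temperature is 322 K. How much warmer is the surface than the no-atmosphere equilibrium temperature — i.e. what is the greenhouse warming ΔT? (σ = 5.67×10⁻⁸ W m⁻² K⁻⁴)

S = 2390/2.32² = 444.0 W m⁻².
T_eq = [S(1−A)/(4σ)]^(1/4) = [444.0×0.67/(4×5.67×10⁻⁸)]^(1/4) = 190.3 K.
ΔT = T_surf − T_eq = 322 − 190.3.

ΔT ≈ 131.7 K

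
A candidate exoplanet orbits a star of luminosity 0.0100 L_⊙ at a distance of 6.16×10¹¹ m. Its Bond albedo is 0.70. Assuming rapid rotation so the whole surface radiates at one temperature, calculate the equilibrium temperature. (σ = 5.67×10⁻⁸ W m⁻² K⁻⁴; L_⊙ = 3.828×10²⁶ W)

T_eq ≈ 32.1 K

L = 0.0100 × 3.828×10²⁶ = 3.83×10²⁴ W.
Flux: S = L/(4πd²) = 3.83×10²⁴/(4π×(6.16×10¹¹)²) = 0.803 W m⁻².
Energy balance: absorbed = emitted ⇒ πR²·S(1−A) = 4πR²·σT_eq⁴, so T_eq⁴ = S(1−A)/(4σ).
T_eq = [0.803 × 0.30 / (4 × 5.67×10⁻⁸)]^(1/4) = (1.06×10⁶)^(1/4) = 32.1 K.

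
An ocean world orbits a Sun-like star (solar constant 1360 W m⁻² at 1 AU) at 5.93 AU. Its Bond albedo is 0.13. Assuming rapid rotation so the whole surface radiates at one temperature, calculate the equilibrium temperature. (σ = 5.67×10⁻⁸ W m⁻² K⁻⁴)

T_eq ≈ 110 K

Flux at 5.93 AU: S = 1360/5.93² = 38.7 W m⁻².
Energy balance: absorbed = emitted ⇒ πR²·S(1−A) = 4πR²·σT_eq⁴, so T_eq⁴ = S(1−A)/(4σ).
T_eq = [38.7 × 0.87 / (4 × 5.67×10⁻⁸)]^(1/4) = (1.48×10⁸)^(1/4) = 110 K.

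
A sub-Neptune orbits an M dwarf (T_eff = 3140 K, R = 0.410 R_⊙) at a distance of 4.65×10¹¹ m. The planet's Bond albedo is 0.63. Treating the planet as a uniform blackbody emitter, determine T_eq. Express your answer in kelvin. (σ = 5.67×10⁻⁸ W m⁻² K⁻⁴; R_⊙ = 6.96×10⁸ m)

T_eq ≈ 42.9 K

R_⋆ = 0.410 × 6.96×10⁸ = 2.85×10⁸ m.
L = 4πR_⋆²σT_⋆⁴ = 4π(2.85×10⁸)² × 5.67×10⁻⁸ × (3140)⁴ = 5.64×10²⁴ W.
S = L/(4πd²) = 2.08 W m⁻².
Energy balance: absorbed = emitted ⇒ πR²·S(1−A) = 4πR²·σT_eq⁴, so T_eq⁴ = S(1−A)/(4σ).
T_eq = [2.08 × 0.37 / (4 × 5.67×10⁻⁸)]^(1/4) = (3.39×10⁶)^(1/4) = 42.9 K.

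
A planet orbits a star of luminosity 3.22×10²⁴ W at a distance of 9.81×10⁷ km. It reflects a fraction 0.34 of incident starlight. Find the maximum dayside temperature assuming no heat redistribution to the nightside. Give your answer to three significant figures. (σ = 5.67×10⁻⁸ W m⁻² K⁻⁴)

d = 9.81×10⁷ km = 9.81×10¹⁰ m.
Flux: S = L/(4πd²) = 3.22×10²⁴/(4π×(9.81×10¹⁰)²) = 26.6 W m⁻².
With no redistribution each surface element balances locally: S(1−A) = σT⁴.
T = [26.6 × 0.66 / 5.67×10⁻⁸]^(1/4) = (3.10×10⁸)^(1/4) = 133 K.

T_ss ≈ 133 K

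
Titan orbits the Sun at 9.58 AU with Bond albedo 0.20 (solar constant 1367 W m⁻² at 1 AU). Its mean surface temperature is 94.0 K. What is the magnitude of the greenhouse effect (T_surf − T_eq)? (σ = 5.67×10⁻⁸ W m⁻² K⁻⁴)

ΔT ≈ 8.9 K

S = 1367/9.58² = 14.89 W m⁻².
T_eq = [S(1−A)/(4σ)]^(1/4) = [14.89×0.80/(4×5.67×10⁻⁸)]^(1/4) = 85.1 K.
ΔT = T_surf − T_eq = 94 − 85.1.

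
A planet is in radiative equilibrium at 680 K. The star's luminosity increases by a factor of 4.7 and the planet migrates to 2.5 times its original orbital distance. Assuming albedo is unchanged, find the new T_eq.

T_eq ≈ 633 K

T_eq ∝ L^(1/4) · d^(−1/2).
T′ = 680 × 4.7^(1/4) / 2.5^(1/2) = 633 K.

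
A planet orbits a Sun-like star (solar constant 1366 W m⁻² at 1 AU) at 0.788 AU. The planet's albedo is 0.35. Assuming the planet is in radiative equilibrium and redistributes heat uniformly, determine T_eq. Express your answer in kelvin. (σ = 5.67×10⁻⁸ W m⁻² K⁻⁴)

T_eq ≈ 282 K

Flux at 0.788 AU: S = 1366/0.788² = 2200 W m⁻².
Energy balance: absorbed = emitted ⇒ πR²·S(1−A) = 4πR²·σT_eq⁴, so T_eq⁴ = S(1−A)/(4σ).
T_eq = [2200 × 0.65 / (4 × 5.67×10⁻⁸)]^(1/4) = (6.30×10⁹)^(1/4) = 282 K.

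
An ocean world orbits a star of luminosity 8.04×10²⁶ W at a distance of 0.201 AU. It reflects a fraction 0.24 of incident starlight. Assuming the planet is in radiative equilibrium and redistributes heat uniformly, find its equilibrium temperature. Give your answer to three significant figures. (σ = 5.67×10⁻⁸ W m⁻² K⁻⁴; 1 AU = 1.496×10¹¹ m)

d = 0.201 AU = 3.01×10¹⁰ m.
Flux: S = L/(4πd²) = 8.04×10²⁶/(4π×(3.01×10¹⁰)²) = 7.08×10⁴ W m⁻².
Energy balance: absorbed = emitted ⇒ πR²·S(1−A) = 4πR²·σT_eq⁴, so T_eq⁴ = S(1−A)/(4σ).
T_eq = [7.08×10⁴ × 0.76 / (4 × 5.67×10⁻⁸)]^(1/4) = (2.37×10¹¹)^(1/4) = 698 K.

T_eq ≈ 698 K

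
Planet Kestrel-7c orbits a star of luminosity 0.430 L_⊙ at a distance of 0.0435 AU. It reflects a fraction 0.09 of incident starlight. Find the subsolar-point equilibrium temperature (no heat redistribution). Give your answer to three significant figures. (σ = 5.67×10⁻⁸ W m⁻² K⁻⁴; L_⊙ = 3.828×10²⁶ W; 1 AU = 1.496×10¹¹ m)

d = 0.0435 AU = 6.51×10⁹ m.
L = 0.430 × 3.828×10²⁶ = 1.65×10²⁶ W.
Flux: S = L/(4πd²) = 1.65×10²⁶/(4π×(6.51×10⁹)²) = 3.09×10⁵ W m⁻².
At the subsolar point the surface absorbs S(1−A) and emits σT⁴ per unit area — no factor of 4, since only the local patch is in balance.
T = [3.09×10⁵ × 0.91 / 5.67×10⁻⁸]^(1/4) = (4.96×10¹²)^(1/4) = 1490 K.

T_ss ≈ 1490 K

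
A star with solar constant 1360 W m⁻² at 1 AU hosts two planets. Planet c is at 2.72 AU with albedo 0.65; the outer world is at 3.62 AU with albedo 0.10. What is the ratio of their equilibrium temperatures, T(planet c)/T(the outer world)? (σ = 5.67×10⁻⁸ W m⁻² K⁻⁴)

T_eq = [S₀(1−A)/(4σd²)]^(1/4), so T ∝ (1−A)^(1/4) / √d.
T₁ = [1360×0.35/(4×5.67×10⁻⁸×2.72²)]^(1/4) = 129.78 K.
T₂ = [1360×0.90/(4×5.67×10⁻⁸×3.62²)]^(1/4) = 142.46 K.

T₁/T₂ ≈ 0.911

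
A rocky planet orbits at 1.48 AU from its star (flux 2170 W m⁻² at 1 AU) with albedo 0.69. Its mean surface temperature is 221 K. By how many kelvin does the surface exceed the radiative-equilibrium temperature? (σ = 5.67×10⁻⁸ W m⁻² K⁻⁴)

S = 2170/1.48² = 990.7 W m⁻².
T_eq = [S(1−A)/(4σ)]^(1/4) = [990.7×0.31/(4×5.67×10⁻⁸)]^(1/4) = 191.8 K.
ΔT = T_surf − T_eq = 221 − 191.8.

ΔT ≈ 29.2 K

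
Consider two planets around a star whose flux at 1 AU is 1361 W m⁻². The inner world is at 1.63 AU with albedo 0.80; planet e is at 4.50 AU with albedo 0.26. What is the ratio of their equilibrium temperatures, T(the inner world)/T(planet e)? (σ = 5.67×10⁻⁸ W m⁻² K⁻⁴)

T_eq = [S₀(1−A)/(4σd²)]^(1/4), so T ∝ (1−A)^(1/4) / √d.
T₁ = [1361×0.20/(4×5.67×10⁻⁸×1.63²)]^(1/4) = 145.79 K.
T₂ = [1361×0.74/(4×5.67×10⁻⁸×4.50²)]^(1/4) = 121.69 K.

T₁/T₂ ≈ 1.198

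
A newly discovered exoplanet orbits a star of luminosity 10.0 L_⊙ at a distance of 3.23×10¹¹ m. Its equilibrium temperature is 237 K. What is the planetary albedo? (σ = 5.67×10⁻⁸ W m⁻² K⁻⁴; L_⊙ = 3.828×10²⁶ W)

A ≈ 0.75

L = 10.0 × 3.828×10²⁶ = 3.83×10²⁷ W.
Flux: S = L/(4πd²) = 3.83×10²⁷/(4π×(3.23×10¹¹)²) = 2920 W m⁻².
From T_eq⁴ = S(1−A)/(4σ): 1−A = 4σT_eq⁴/S.
1−A = 4 × 5.67×10⁻⁸ × (237)⁴ / 2920 = 0.245.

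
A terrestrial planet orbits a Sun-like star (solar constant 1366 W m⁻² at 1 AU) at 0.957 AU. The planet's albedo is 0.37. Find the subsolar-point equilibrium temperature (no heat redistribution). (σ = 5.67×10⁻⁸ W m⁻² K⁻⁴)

T_ss ≈ 359 K

Flux at 0.957 AU: S = 1366/0.957² = 1490 W m⁻².
At the subsolar point the surface absorbs S(1−A) and emits σT⁴ per unit area — no factor of 4, since only the local patch is in balance.
T = [1490 × 0.63 / 5.67×10⁻⁸]^(1/4) = (1.66×10¹⁰)^(1/4) = 359 K.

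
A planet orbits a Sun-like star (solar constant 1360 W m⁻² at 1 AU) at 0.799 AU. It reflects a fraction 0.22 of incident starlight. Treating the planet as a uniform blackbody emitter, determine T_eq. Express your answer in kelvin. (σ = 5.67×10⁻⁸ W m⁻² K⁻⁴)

Flux at 0.799 AU: S = 1360/0.799² = 2130 W m⁻².
Energy balance: absorbed = emitted ⇒ πR²·S(1−A) = 4πR²·σT_eq⁴, so T_eq⁴ = S(1−A)/(4σ).
T_eq = [2130 × 0.78 / (4 × 5.67×10⁻⁸)]^(1/4) = (7.33×10⁹)^(1/4) = 293 K.

T_eq ≈ 293 K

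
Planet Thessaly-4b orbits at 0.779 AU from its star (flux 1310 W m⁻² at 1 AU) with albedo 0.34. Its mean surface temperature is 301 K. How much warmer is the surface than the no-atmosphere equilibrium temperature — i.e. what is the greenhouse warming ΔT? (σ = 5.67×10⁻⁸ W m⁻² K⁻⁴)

ΔT ≈ 19.5 K

S = 1310/0.779² = 2159 W m⁻².
T_eq = [S(1−A)/(4σ)]^(1/4) = [2159×0.66/(4×5.67×10⁻⁸)]^(1/4) = 281.5 K.
ΔT = T_surf − T_eq = 301 − 281.5.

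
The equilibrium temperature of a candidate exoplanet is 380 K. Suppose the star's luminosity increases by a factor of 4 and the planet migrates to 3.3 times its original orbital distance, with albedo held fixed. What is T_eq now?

T_eq ≈ 296 K

T_eq ∝ L^(1/4) · d^(−1/2).
T′ = 380 × 4^(1/4) / 3.3^(1/2) = 296 K.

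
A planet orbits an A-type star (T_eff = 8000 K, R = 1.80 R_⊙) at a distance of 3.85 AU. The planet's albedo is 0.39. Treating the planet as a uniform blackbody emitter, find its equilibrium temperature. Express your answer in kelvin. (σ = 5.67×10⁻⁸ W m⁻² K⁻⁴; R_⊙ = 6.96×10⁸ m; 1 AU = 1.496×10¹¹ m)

R_⋆ = 1.80 × 6.96×10⁸ = 1.25×10⁹ m.
d = 3.85 AU = 5.76×10¹¹ m.
L = 4πR_⋆²σT_⋆⁴ = 4π(1.25×10⁹)² × 5.67×10⁻⁸ × (8000)⁴ = 4.58×10²⁷ W.
S = L/(4πd²) = 1100 W m⁻².
Energy balance: absorbed = emitted ⇒ πR²·S(1−A) = 4πR²·σT_eq⁴, so T_eq⁴ = S(1−A)/(4σ).
T_eq = [1100 × 0.61 / (4 × 5.67×10⁻⁸)]^(1/4) = (2.96×10⁹)^(1/4) = 233 K.

T_eq ≈ 233 K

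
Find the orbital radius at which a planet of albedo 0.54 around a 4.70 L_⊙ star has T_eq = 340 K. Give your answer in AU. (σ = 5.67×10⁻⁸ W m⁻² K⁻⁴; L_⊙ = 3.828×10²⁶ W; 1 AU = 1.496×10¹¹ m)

d ≈ 0.985 AU

L = 4.70 × 3.828×10²⁶ = 1.80×10²⁷ W.
From T_eq⁴ = L(1−A)/(16πσd²): d = √[L(1−A)/(16πσT_eq⁴)].
d = √[1.80×10²⁷ × 0.46 / (16π × 5.67×10⁻⁸ × (340)⁴)] = 1.47×10¹¹ m = 0.985 AU.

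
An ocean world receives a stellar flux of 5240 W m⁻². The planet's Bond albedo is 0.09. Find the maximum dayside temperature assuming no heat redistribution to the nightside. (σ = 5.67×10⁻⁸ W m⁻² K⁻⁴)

With no redistribution each surface element balances locally: S(1−A) = σT⁴.
T = [5240 × 0.91 / 5.67×10⁻⁸]^(1/4) = (8.41×10¹⁰)^(1/4) = 539 K.

T_ss ≈ 539 K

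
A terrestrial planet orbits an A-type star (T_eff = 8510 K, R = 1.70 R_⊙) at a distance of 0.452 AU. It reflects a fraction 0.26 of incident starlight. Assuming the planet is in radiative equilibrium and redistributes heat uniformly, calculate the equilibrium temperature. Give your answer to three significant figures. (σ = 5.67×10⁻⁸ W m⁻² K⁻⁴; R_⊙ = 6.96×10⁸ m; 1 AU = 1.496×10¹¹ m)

R_⋆ = 1.70 × 6.96×10⁸ = 1.18×10⁹ m.
d = 0.452 AU = 6.76×10¹⁰ m.
L = 4πR_⋆²σT_⋆⁴ = 4π(1.18×10⁹)² × 5.67×10⁻⁸ × (8510)⁴ = 5.23×10²⁷ W.
S = L/(4πd²) = 9.10×10⁴ W m⁻².
Energy balance: absorbed = emitted ⇒ πR²·S(1−A) = 4πR²·σT_eq⁴, so T_eq⁴ = S(1−A)/(4σ).
T_eq = [9.10×10⁴ × 0.74 / (4 × 5.67×10⁻⁸)]^(1/4) = (2.97×10¹¹)^(1/4) = 738 K.

T_eq ≈ 738 K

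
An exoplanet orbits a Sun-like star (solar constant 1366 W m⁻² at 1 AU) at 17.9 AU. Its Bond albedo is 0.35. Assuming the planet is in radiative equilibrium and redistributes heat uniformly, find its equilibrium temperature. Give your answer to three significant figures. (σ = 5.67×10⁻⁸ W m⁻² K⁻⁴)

T_eq ≈ 59.1 K

Flux at 17.9 AU: S = 1366/17.9² = 4.26 W m⁻².
Energy balance: absorbed = emitted ⇒ πR²·S(1−A) = 4πR²·σT_eq⁴, so T_eq⁴ = S(1−A)/(4σ).
T_eq = [4.26 × 0.65 / (4 × 5.67×10⁻⁸)]^(1/4) = (1.22×10⁷)^(1/4) = 59.1 K.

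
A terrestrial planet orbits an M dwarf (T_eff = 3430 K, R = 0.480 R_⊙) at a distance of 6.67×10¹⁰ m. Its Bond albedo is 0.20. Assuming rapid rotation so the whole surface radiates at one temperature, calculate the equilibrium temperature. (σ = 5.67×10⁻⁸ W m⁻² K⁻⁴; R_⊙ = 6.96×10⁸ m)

R_⋆ = 0.480 × 6.96×10⁸ = 3.34×10⁸ m.
L = 4πR_⋆²σT_⋆⁴ = 4π(3.34×10⁸)² × 5.67×10⁻⁸ × (3430)⁴ = 1.10×10²⁵ W.
S = L/(4πd²) = 197 W m⁻².
Energy balance: absorbed = emitted ⇒ πR²·S(1−A) = 4πR²·σT_eq⁴, so T_eq⁴ = S(1−A)/(4σ).
T_eq = [197 × 0.80 / (4 × 5.67×10⁻⁸)]^(1/4) = (6.94×10⁸)^(1/4) = 162 K.

T_eq ≈ 162 K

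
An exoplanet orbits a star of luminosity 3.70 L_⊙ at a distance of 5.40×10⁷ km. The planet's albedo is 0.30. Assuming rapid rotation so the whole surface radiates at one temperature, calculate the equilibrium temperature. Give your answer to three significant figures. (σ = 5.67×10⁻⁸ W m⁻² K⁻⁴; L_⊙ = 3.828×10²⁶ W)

T_eq ≈ 588 K

d = 5.40×10⁷ km = 5.40×10¹⁰ m.
L = 3.70 × 3.828×10²⁶ = 1.42×10²⁷ W.
Flux: S = L/(4πd²) = 1.42×10²⁷/(4π×(5.40×10¹⁰)²) = 3.87×10⁴ W m⁻².
Energy balance: absorbed = emitted ⇒ πR²·S(1−A) = 4πR²·σT_eq⁴, so T_eq⁴ = S(1−A)/(4σ).
T_eq = [3.87×10⁴ × 0.70 / (4 × 5.67×10⁻⁸)]^(1/4) = (1.19×10¹¹)^(1/4) = 588 K.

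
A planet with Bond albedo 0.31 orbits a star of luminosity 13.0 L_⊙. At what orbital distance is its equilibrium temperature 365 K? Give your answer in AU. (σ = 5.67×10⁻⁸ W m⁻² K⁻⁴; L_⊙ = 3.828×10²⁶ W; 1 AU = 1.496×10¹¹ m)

d ≈ 1.74 AU

L = 13.0 × 3.828×10²⁶ = 4.98×10²⁷ W.
From T_eq⁴ = L(1−A)/(16πσd²): d = √[L(1−A)/(16πσT_eq⁴)].
d = √[4.98×10²⁷ × 0.69 / (16π × 5.67×10⁻⁸ × (365)⁴)] = 2.61×10¹¹ m = 1.74 AU.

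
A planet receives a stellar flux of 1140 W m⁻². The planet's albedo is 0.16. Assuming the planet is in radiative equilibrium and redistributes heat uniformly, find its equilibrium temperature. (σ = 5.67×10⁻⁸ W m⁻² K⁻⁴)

Energy balance: absorbed = emitted ⇒ πR²·S(1−A) = 4πR²·σT_eq⁴, so T_eq⁴ = S(1−A)/(4σ).
T_eq = [1140 × 0.84 / (4 × 5.67×10⁻⁸)]^(1/4) = (4.22×10⁹)^(1/4) = 255 K.

T_eq ≈ 255 K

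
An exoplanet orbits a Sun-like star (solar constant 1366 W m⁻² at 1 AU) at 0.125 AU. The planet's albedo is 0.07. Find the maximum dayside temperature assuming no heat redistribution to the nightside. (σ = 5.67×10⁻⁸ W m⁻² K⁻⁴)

T_ss ≈ 1090 K

Flux at 0.125 AU: S = 1366/0.125² = 8.74×10⁴ W m⁻².
With no redistribution each surface element balances locally: S(1−A) = σT⁴.
T = [8.74×10⁴ × 0.93 / 5.67×10⁻⁸]^(1/4) = (1.43×10¹²)^(1/4) = 1090 K.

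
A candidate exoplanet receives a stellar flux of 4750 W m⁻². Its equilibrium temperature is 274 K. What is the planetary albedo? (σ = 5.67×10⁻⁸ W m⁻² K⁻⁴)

A ≈ 0.73

From T_eq⁴ = S(1−A)/(4σ): 1−A = 4σT_eq⁴/S.
1−A = 4 × 5.67×10⁻⁸ × (274)⁴ / 4750 = 0.269.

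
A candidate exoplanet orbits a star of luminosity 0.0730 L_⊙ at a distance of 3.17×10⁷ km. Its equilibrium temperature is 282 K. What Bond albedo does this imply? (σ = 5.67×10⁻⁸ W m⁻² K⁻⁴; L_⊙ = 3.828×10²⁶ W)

d = 3.17×10⁷ km = 3.17×10¹⁰ m.
L = 0.0730 × 3.828×10²⁶ = 2.79×10²⁵ W.
Flux: S = L/(4πd²) = 2.79×10²⁵/(4π×(3.17×10¹⁰)²) = 2210 W m⁻².
From T_eq⁴ = S(1−A)/(4σ): 1−A = 4σT_eq⁴/S.
1−A = 4 × 5.67×10⁻⁸ × (282)⁴ / 2210 = 0.648.

A ≈ 0.35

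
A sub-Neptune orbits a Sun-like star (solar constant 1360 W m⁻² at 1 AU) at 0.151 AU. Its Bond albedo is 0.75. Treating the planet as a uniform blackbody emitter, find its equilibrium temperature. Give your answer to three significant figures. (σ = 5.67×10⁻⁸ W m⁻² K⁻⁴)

Flux at 0.151 AU: S = 1360/0.151² = 5.96×10⁴ W m⁻².
Energy balance: absorbed = emitted ⇒ πR²·S(1−A) = 4πR²·σT_eq⁴, so T_eq⁴ = S(1−A)/(4σ).
T_eq = [5.96×10⁴ × 0.25 / (4 × 5.67×10⁻⁸)]^(1/4) = (6.57×10¹⁰)^(1/4) = 506 K.

T_eq ≈ 506 K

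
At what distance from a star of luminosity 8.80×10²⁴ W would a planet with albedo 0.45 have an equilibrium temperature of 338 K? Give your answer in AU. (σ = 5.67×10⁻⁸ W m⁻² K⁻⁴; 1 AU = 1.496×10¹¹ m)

d ≈ 0.0762 AU

From T_eq⁴ = L(1−A)/(16πσd²): d = √[L(1−A)/(16πσT_eq⁴)].
d = √[8.80×10²⁴ × 0.55 / (16π × 5.67×10⁻⁸ × (338)⁴)] = 1.14×10¹⁰ m = 0.0762 AU.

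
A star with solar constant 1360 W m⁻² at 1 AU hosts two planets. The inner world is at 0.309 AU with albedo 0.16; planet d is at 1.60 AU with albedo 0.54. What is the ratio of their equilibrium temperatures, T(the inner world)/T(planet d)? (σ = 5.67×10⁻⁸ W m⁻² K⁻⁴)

T_eq = [S₀(1−A)/(4σd²)]^(1/4), so T ∝ (1−A)^(1/4) / √d.
T₁ = [1360×0.84/(4×5.67×10⁻⁸×0.309²)]^(1/4) = 479.25 K.
T₂ = [1360×0.46/(4×5.67×10⁻⁸×1.60²)]^(1/4) = 181.18 K.

T₁/T₂ ≈ 2.645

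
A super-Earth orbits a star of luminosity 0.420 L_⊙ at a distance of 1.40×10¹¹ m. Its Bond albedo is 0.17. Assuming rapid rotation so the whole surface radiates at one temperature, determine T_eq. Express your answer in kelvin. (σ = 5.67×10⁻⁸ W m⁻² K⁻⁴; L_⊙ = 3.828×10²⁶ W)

T_eq ≈ 221 K

L = 0.420 × 3.828×10²⁶ = 1.61×10²⁶ W.
Flux: S = L/(4πd²) = 1.61×10²⁶/(4π×(1.40×10¹¹)²) = 653 W m⁻².
Energy balance: absorbed = emitted ⇒ πR²·S(1−A) = 4πR²·σT_eq⁴, so T_eq⁴ = S(1−A)/(4σ).
T_eq = [653 × 0.83 / (4 × 5.67×10⁻⁸)]^(1/4) = (2.39×10⁹)^(1/4) = 221 K.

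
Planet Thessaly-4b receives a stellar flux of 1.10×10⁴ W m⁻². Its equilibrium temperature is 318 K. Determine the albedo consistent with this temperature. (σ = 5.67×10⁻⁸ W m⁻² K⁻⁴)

From T_eq⁴ = S(1−A)/(4σ): 1−A = 4σT_eq⁴/S.
1−A = 4 × 5.67×10⁻⁸ × (318)⁴ / 1.10×10⁴ = 0.211.

A ≈ 0.79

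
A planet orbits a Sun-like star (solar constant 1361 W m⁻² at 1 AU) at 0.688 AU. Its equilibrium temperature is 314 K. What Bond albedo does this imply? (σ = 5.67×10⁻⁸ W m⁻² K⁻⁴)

A ≈ 0.23

Flux at 0.688 AU: S = 1361/0.688² = 2880 W m⁻².
From T_eq⁴ = S(1−A)/(4σ): 1−A = 4σT_eq⁴/S.
1−A = 4 × 5.67×10⁻⁸ × (314)⁴ / 2880 = 0.767.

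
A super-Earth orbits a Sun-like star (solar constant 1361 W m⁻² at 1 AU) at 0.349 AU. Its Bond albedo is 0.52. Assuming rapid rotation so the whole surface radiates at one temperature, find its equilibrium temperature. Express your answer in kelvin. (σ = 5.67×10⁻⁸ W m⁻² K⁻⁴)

Flux at 0.349 AU: S = 1361/0.349² = 1.12×10⁴ W m⁻².
Energy balance: absorbed = emitted ⇒ πR²·S(1−A) = 4πR²·σT_eq⁴, so T_eq⁴ = S(1−A)/(4σ).
T_eq = [1.12×10⁴ × 0.48 / (4 × 5.67×10⁻⁸)]^(1/4) = (2.36×10¹⁰)^(1/4) = 392 K.

T_eq ≈ 392 K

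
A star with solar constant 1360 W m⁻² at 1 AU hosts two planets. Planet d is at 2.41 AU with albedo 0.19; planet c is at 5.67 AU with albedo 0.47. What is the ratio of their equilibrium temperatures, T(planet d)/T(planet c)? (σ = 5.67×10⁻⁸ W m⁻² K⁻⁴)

T₁/T₂ ≈ 1.705

T_eq = [S₀(1−A)/(4σd²)]^(1/4), so T ∝ (1−A)^(1/4) / √d.
T₁ = [1360×0.81/(4×5.67×10⁻⁸×2.41²)]^(1/4) = 170.05 K.
T₂ = [1360×0.53/(4×5.67×10⁻⁸×5.67²)]^(1/4) = 99.71 K.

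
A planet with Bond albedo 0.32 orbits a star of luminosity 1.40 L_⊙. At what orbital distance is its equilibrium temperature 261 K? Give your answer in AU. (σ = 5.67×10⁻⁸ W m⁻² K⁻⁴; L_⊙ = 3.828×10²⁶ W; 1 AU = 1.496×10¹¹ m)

d ≈ 1.11 AU

L = 1.40 × 3.828×10²⁶ = 5.36×10²⁶ W.
From T_eq⁴ = L(1−A)/(16πσd²): d = √[L(1−A)/(16πσT_eq⁴)].
d = √[5.36×10²⁶ × 0.68 / (16π × 5.67×10⁻⁸ × (261)⁴)] = 1.66×10¹¹ m = 1.11 AU.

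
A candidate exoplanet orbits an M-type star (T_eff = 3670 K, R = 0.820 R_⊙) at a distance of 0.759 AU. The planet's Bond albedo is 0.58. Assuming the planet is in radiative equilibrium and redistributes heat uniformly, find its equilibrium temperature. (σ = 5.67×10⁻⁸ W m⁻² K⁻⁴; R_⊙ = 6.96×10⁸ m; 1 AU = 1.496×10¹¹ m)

T_eq ≈ 148 K

R_⋆ = 0.820 × 6.96×10⁸ = 5.71×10⁸ m.
d = 0.759 AU = 1.14×10¹¹ m.
L = 4πR_⋆²σT_⋆⁴ = 4π(5.71×10⁸)² × 5.67×10⁻⁸ × (3670)⁴ = 4.21×10²⁵ W.
S = L/(4πd²) = 260 W m⁻².
Energy balance: absorbed = emitted ⇒ πR²·S(1−A) = 4πR²·σT_eq⁴, so T_eq⁴ = S(1−A)/(4σ).
T_eq = [260 × 0.42 / (4 × 5.67×10⁻⁸)]^(1/4) = (4.81×10⁸)^(1/4) = 148 K.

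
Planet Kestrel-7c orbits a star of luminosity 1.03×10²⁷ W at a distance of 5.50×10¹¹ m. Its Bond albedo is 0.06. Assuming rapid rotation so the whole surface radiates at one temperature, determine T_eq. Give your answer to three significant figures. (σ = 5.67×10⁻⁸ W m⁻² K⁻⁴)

T_eq ≈ 183 K

Flux: S = L/(4πd²) = 1.03×10²⁷/(4π×(5.50×10¹¹)²) = 271 W m⁻².
Energy balance: absorbed = emitted ⇒ πR²·S(1−A) = 4πR²·σT_eq⁴, so T_eq⁴ = S(1−A)/(4σ).
T_eq = [271 × 0.94 / (4 × 5.67×10⁻⁸)]^(1/4) = (1.12×10⁹)^(1/4) = 183 K.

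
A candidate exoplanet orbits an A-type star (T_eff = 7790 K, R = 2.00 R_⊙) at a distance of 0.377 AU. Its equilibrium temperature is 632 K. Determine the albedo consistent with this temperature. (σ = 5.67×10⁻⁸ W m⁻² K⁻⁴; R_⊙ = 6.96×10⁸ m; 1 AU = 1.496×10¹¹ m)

R_⋆ = 2.00 × 6.96×10⁸ = 1.39×10⁹ m.
d = 0.377 AU = 5.64×10¹⁰ m.
L = 4πR_⋆²σT_⋆⁴ = 4π(1.39×10⁹)² × 5.67×10⁻⁸ × (7790)⁴ = 5.08×10²⁷ W.
S = L/(4πd²) = 1.27×10⁵ W m⁻².
From T_eq⁴ = S(1−A)/(4σ): 1−A = 4σT_eq⁴/S.
1−A = 4 × 5.67×10⁻⁸ × (632)⁴ / 1.27×10⁵ = 0.284.

A ≈ 0.72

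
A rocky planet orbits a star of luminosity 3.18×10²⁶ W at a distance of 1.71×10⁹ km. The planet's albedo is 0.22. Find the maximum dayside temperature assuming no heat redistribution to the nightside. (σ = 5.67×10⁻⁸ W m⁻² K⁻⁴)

T_ss ≈ 104 K

d = 1.71×10⁹ km = 1.71×10¹² m.
Flux: S = L/(4πd²) = 3.18×10²⁶/(4π×(1.71×10¹²)²) = 8.65 W m⁻².
With no redistribution each surface element balances locally: S(1−A) = σT⁴.
T = [8.65 × 0.78 / 5.67×10⁻⁸]^(1/4) = (1.19×10⁸)^(1/4) = 104 K.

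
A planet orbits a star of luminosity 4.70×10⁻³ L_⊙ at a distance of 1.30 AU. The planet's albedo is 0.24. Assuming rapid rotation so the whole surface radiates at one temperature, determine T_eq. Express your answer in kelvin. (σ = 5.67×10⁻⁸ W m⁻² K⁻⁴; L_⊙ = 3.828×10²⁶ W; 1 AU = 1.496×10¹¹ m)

d = 1.30 AU = 1.94×10¹¹ m.
L = 4.70×10⁻³ × 3.828×10²⁶ = 1.80×10²⁴ W.
Flux: S = L/(4πd²) = 1.80×10²⁴/(4π×(1.94×10¹¹)²) = 3.79 W m⁻².
Energy balance: absorbed = emitted ⇒ πR²·S(1−A) = 4πR²·σT_eq⁴, so T_eq⁴ = S(1−A)/(4σ).
T_eq = [3.79 × 0.76 / (4 × 5.67×10⁻⁸)]^(1/4) = (1.27×10⁷)^(1/4) = 59.7 K.

T_eq ≈ 59.7 K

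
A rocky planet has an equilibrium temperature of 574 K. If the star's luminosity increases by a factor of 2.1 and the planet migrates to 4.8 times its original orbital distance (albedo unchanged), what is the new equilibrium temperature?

T_eq ≈ 315 K

T_eq ∝ L^(1/4) · d^(−1/2).
T′ = 574 × 2.1^(1/4) / 4.8^(1/2) = 315 K.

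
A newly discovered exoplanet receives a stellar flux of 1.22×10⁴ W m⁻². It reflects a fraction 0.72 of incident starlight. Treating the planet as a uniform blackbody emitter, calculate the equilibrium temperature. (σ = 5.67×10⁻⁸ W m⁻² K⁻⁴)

Energy balance: absorbed = emitted ⇒ πR²·S(1−A) = 4πR²·σT_eq⁴, so T_eq⁴ = S(1−A)/(4σ).
T_eq = [1.22×10⁴ × 0.28 / (4 × 5.67×10⁻⁸)]^(1/4) = (1.51×10¹⁰)^(1/4) = 350 K.

T_eq ≈ 350 K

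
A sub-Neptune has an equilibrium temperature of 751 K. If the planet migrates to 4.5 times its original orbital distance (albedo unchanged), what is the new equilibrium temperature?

T_eq ≈ 354 K

T_eq ∝ L^(1/4) · d^(−1/2).
T′ = 751 / 4.5^(1/2) = 354 K.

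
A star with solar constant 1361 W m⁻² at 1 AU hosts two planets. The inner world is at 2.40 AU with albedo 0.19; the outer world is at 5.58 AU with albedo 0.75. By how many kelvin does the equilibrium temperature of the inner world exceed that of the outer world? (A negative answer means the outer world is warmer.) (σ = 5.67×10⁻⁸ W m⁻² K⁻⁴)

ΔT ≈ 87.1 K

T_eq = [S₀(1−A)/(4σd²)]^(1/4), so T ∝ (1−A)^(1/4) / √d.
T₁ = [1361×0.81/(4×5.67×10⁻⁸×2.40²)]^(1/4) = 170.44 K.
T₂ = [1361×0.25/(4×5.67×10⁻⁸×5.58²)]^(1/4) = 83.31 K.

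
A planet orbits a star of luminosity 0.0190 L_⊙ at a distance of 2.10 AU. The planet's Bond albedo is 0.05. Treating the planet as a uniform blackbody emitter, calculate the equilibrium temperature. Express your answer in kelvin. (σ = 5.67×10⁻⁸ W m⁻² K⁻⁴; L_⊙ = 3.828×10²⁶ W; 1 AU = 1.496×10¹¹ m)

d = 2.10 AU = 3.14×10¹¹ m.
L = 0.0190 × 3.828×10²⁶ = 7.27×10²⁴ W.
Flux: S = L/(4πd²) = 7.27×10²⁴/(4π×(3.14×10¹¹)²) = 5.86 W m⁻².
Energy balance: absorbed = emitted ⇒ πR²·S(1−A) = 4πR²·σT_eq⁴, so T_eq⁴ = S(1−A)/(4σ).
T_eq = [5.86 × 0.95 / (4 × 5.67×10⁻⁸)]^(1/4) = (2.46×10⁷)^(1/4) = 70.4 K.

T_eq ≈ 70.4 K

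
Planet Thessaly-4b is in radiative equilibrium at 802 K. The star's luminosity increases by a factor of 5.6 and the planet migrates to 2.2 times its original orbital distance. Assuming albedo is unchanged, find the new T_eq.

T_eq ≈ 832 K

T_eq ∝ L^(1/4) · d^(−1/2).
T′ = 802 × 5.6^(1/4) / 2.2^(1/2) = 832 K.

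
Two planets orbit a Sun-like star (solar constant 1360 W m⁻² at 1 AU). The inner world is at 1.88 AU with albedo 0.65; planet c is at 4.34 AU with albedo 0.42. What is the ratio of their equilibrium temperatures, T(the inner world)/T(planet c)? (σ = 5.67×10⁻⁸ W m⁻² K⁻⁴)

T_eq = [S₀(1−A)/(4σd²)]^(1/4), so T ∝ (1−A)^(1/4) / √d.
T₁ = [1360×0.35/(4×5.67×10⁻⁸×1.88²)]^(1/4) = 156.10 K.
T₂ = [1360×0.58/(4×5.67×10⁻⁸×4.34²)]^(1/4) = 116.57 K.

T₁/T₂ ≈ 1.339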